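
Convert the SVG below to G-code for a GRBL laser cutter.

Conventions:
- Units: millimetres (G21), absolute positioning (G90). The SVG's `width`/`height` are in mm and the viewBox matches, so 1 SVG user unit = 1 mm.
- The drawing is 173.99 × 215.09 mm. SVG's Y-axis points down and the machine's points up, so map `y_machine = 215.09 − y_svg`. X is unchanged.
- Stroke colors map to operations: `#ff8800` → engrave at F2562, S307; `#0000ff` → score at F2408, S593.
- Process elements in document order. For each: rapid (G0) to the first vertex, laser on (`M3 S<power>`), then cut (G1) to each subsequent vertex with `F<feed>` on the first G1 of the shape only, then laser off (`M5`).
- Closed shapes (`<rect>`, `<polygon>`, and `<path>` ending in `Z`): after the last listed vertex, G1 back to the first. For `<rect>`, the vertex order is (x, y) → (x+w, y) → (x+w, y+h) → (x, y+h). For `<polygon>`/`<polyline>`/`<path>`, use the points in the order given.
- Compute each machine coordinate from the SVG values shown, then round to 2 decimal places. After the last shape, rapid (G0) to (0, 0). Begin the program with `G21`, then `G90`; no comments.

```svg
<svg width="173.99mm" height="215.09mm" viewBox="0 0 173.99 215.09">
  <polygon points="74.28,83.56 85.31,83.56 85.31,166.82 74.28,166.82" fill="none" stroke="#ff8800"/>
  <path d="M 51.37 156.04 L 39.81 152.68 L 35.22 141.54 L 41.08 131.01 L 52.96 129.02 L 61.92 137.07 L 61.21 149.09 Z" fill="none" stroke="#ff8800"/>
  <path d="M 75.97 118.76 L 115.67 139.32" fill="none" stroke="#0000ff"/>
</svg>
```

G21
G90
G0 X74.28 Y131.53
M3 S307
G1 X85.31 Y131.53 F2562
G1 X85.31 Y48.27
G1 X74.28 Y48.27
G1 X74.28 Y131.53
M5
G0 X51.37 Y59.05
M3 S307
G1 X39.81 Y62.41 F2562
G1 X35.22 Y73.55
G1 X41.08 Y84.08
G1 X52.96 Y86.07
G1 X61.92 Y78.02
G1 X61.21 Y66.00
G1 X51.37 Y59.05
M5
G0 X75.97 Y96.33
M3 S593
G1 X115.67 Y75.77 F2408
M5
G0 X0.00 Y0.00

viewBox `0 0 173.99 215.09` with mm width/height → 1 unit = 1 mm. Flip: y_m = 215.09 − y_svg.

**Shape 1** — `<polygon>` rectangle, stroke `#ff8800` → engrave (S307, F2562). Machine vertices: (74.28,131.53) → (85.31,131.53) → (85.31,48.27) → (74.28,48.27) → (74.28,131.53). Closed: final G1 returns to the first vertex.

**Shape 2** — `<path>` regular polygon, stroke `#ff8800` → engrave (S307, F2562). Machine vertices: (51.37,59.05) → (39.81,62.41) → (35.22,73.55) → (41.08,84.08) → (52.96,86.07) → (61.92,78.02) → (61.21,66.00) → (51.37,59.05). Closed: final G1 returns to the first vertex.

**Shape 3** — `<path>` line segment, stroke `#0000ff` → score (S593, F2408). Machine vertices: (75.97,96.33) → (115.67,75.77). Open path.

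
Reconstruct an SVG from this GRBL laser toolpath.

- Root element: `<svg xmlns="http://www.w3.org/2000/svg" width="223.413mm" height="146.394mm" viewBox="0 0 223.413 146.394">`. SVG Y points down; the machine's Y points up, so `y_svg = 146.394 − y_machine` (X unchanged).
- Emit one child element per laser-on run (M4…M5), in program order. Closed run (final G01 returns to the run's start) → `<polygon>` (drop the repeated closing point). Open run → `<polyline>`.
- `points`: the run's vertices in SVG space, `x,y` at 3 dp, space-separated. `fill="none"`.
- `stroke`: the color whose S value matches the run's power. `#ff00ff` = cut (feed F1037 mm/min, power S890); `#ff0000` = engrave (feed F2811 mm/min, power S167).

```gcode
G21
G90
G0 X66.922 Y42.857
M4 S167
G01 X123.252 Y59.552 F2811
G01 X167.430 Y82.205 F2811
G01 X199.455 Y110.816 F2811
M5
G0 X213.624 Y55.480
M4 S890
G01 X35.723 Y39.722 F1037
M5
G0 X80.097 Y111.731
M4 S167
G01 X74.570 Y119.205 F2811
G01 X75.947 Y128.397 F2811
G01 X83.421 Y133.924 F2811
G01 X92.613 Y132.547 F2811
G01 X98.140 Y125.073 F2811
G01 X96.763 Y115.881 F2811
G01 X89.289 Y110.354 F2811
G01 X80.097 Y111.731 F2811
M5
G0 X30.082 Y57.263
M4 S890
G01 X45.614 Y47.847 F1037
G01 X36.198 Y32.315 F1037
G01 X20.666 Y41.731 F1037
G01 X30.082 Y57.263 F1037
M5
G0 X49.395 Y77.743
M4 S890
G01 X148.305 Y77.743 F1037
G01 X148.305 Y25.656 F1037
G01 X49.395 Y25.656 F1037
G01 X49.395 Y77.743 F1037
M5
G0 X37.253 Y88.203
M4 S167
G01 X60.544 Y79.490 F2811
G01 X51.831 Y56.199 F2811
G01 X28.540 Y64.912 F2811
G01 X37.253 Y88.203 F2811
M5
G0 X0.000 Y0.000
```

<svg xmlns="http://www.w3.org/2000/svg" width="223.413mm" height="146.394mm" viewBox="0 0 223.413 146.394">
  <polyline points="66.922,103.537 123.252,86.842 167.430,64.189 199.455,35.578" fill="none" stroke="#ff0000"/>
  <polyline points="213.624,90.914 35.723,106.672" fill="none" stroke="#ff00ff"/>
  <polygon points="80.097,34.663 74.570,27.189 75.947,17.997 83.421,12.470 92.613,13.847 98.140,21.321 96.763,30.513 89.289,36.040" fill="none" stroke="#ff0000"/>
  <polygon points="30.082,89.131 45.614,98.547 36.198,114.079 20.666,104.663" fill="none" stroke="#ff00ff"/>
  <polygon points="49.395,68.651 148.305,68.651 148.305,120.738 49.395,120.738" fill="none" stroke="#ff00ff"/>
  <polygon points="37.253,58.191 60.544,66.904 51.831,90.195 28.540,81.482" fill="none" stroke="#ff0000"/>
</svg>

Machine Y-up, SVG Y-down with viewBox height 146.394, so y_svg = 146.394 − y_machine; X carries over.

Run 1: power S167 maps to stroke `#ff0000` (engrave). The run is open, so emit a `<polyline>` with points (Y-flipped): 66.922,103.537 123.252,86.842 167.430,64.189 199.455,35.578.

Run 2: S890 ⇒ cut layer `#ff00ff`. The run is open, so emit a `<polyline>` with points (Y-flipped): 213.624,90.914 35.723,106.672.

Run 3: power S167 maps to stroke `#ff0000` (engrave). The run returns to its start, so emit a `<polygon>` with points (Y-flipped): 80.097,34.663 74.570,27.189 75.947,17.997 83.421,12.470 92.613,13.847 98.140,21.321 96.763,30.513 89.289,36.040.

Run 4: the run's S890 means `#ff00ff` (cut). The run returns to its start, so emit a `<polygon>` with points (Y-flipped): 30.082,89.131 45.614,98.547 36.198,114.079 20.666,104.663.

Run 5: power S890 maps to stroke `#ff00ff` (cut). The run returns to its start, so emit a `<polygon>` with points (Y-flipped): 49.395,68.651 148.305,68.651 148.305,120.738 49.395,120.738.

Run 6: S167 ⇒ engrave layer `#ff0000`. The run returns to its start, so emit a `<polygon>` with points (Y-flipped): 37.253,58.191 60.544,66.904 51.831,90.195 28.540,81.482.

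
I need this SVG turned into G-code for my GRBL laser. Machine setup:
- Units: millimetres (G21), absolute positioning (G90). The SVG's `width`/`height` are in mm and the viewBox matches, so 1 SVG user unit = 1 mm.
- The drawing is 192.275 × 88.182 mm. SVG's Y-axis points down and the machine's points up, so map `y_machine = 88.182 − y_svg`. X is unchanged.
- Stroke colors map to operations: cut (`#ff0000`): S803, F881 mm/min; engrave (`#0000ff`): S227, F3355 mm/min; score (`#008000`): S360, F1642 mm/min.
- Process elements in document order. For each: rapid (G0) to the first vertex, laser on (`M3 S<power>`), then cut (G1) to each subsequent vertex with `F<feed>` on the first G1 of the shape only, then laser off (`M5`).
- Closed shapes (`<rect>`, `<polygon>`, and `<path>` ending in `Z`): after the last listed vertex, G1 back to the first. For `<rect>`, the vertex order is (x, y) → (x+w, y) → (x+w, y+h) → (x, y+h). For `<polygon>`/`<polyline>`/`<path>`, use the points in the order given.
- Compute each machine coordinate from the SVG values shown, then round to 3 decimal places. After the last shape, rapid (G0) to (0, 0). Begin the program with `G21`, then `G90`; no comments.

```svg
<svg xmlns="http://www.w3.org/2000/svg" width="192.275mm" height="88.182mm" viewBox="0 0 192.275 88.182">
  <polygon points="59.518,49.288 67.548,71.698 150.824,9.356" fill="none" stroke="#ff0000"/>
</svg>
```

Since the viewBox matches the mm dimensions, user units are millimetres directly. The only transform is the Y-flip y_m = 88.182 − y_svg.

Shape 1 is a closed polygon drawn with `<polygon>`. Its stroke #ff0000 means cut at S803, F881. After flipping Y the toolpath is (59.518,38.894) → (67.548,16.484) → (150.824,78.826) → (59.518,38.894), returning to the start.

G21
G90
G0 X59.518 Y38.894
M3 S803
G1 X67.548 Y16.484 F881
G1 X150.824 Y78.826
G1 X59.518 Y38.894
M5
G0 X0.000 Y0.000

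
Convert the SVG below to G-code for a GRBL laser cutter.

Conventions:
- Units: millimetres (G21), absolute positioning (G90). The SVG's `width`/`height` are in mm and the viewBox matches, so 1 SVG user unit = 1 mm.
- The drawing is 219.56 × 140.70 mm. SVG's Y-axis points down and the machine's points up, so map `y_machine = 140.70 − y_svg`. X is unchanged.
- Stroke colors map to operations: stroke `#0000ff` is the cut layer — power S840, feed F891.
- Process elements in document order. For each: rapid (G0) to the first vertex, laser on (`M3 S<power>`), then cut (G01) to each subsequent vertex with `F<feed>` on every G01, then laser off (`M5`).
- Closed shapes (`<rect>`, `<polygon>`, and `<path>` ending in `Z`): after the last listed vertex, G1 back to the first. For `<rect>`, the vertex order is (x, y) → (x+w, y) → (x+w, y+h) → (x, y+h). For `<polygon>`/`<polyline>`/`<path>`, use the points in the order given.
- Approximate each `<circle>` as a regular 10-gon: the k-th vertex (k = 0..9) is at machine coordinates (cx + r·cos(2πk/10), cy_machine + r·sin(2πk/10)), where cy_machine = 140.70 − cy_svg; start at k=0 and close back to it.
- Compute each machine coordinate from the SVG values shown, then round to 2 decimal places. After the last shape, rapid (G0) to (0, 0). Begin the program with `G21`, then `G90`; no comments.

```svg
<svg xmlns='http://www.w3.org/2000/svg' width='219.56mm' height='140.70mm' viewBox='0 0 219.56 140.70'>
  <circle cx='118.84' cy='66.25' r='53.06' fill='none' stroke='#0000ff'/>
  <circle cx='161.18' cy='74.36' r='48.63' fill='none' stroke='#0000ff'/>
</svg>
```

G21
G90
G0 X171.90 Y74.45
M3 S840
G01 X161.77 Y105.64 F891
G01 X135.24 Y124.91 F891
G01 X102.44 Y124.91 F891
G01 X75.91 Y105.64 F891
G01 X65.78 Y74.45 F891
G01 X75.91 Y43.26 F891
G01 X102.44 Y23.99 F891
G01 X135.24 Y23.99 F891
G01 X161.77 Y43.26 F891
G01 X171.90 Y74.45 F891
M5
G0 X209.81 Y66.34
M3 S840
G01 X200.52 Y94.92 F891
G01 X176.21 Y112.59 F891
G01 X146.15 Y112.59 F891
G01 X121.84 Y94.92 F891
G01 X112.55 Y66.34 F891
G01 X121.84 Y37.76 F891
G01 X146.15 Y20.09 F891
G01 X176.21 Y20.09 F891
G01 X200.52 Y37.76 F891
G01 X209.81 Y66.34 F891
M5
G0 X0.00 Y0.00

1 u = 1 mm; y_m = 140.70 − y.

[1] `<circle>` circle, #0000ff→cut S840 F891: (171.90,74.45) → (161.77,105.64) → (135.24,124.91) → (102.44,124.91) → (75.91,105.64) → (65.78,74.45) → (75.91,43.26) → (102.44,23.99) → (135.24,23.99) → (161.77,43.26) → (171.90,74.45) (closed)

[2] `<circle>` circle, #0000ff→cut S840 F891: (209.81,66.34) → (200.52,94.92) → (176.21,112.59) → (146.15,112.59) → (121.84,94.92) → (112.55,66.34) → (121.84,37.76) → (146.15,20.09) → (176.21,20.09) → (200.52,37.76) → (209.81,66.34) (closed)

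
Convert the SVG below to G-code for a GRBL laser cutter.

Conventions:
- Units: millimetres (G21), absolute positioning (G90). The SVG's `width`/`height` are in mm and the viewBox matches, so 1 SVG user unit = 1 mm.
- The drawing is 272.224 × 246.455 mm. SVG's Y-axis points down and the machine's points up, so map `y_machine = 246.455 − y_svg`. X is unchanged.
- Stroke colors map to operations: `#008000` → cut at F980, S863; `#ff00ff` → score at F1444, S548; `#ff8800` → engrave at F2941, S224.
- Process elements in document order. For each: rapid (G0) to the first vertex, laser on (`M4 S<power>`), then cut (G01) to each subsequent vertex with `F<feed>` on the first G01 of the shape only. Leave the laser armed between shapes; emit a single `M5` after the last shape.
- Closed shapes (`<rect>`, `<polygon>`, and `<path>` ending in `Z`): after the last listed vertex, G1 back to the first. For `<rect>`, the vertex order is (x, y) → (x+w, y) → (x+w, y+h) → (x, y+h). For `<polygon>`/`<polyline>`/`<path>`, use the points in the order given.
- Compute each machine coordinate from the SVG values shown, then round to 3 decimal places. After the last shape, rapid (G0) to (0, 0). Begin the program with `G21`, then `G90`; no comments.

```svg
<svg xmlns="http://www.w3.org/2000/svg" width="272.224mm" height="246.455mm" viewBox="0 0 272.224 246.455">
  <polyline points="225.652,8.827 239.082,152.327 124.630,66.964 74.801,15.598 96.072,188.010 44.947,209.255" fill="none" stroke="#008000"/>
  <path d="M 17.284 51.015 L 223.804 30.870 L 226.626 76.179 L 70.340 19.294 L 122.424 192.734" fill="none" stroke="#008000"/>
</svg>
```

G21
G90
G0 X225.652 Y237.628
M4 S863
G01 X239.082 Y94.128 F980
G01 X124.630 Y179.491
G01 X74.801 Y230.857
G01 X96.072 Y58.445
G01 X44.947 Y37.200
G0 X17.284 Y195.440
M4 S863
G01 X223.804 Y215.585 F980
G01 X226.626 Y170.276
G01 X70.340 Y227.161
G01 X122.424 Y53.721
M5
G0 X0.000 Y0.000

viewBox `0 0 272.224 246.455` with mm width/height → 1 unit = 1 mm. Flip: y_m = 246.455 − y_svg.

**Shape 1** — `<polyline>` open polyline, stroke `#008000` → cut (S863, F980). Machine vertices: (225.652,237.628) → (239.082,94.128) → (124.630,179.491) → (74.801,230.857) → (96.072,58.445) → (44.947,37.200). Open path.

**Shape 2** — `<path>` open polyline, stroke `#008000` → cut (S863, F980). Machine vertices: (17.284,195.440) → (223.804,215.585) → (226.626,170.276) → (70.340,227.161) → (122.424,53.721). Open path.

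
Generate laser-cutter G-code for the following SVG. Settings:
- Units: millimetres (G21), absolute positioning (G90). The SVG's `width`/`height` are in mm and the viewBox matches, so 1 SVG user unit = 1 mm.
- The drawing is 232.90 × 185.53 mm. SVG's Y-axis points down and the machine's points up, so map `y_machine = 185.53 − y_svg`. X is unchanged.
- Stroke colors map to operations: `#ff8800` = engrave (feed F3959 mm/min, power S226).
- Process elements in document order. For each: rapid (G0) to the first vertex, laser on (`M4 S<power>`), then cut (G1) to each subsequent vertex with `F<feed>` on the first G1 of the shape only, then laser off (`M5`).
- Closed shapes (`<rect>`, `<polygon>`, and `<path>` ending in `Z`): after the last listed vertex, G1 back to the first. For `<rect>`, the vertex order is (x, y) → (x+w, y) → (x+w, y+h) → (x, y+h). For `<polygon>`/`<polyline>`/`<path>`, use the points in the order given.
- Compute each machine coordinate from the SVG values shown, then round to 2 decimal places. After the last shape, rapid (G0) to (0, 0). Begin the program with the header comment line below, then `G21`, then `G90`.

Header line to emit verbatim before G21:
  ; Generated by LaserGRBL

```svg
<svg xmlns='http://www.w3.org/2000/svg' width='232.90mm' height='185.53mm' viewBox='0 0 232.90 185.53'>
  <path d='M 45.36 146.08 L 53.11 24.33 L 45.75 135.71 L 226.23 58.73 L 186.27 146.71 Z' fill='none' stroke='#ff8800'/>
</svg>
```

; Generated by LaserGRBL
G21
G90
G0 X45.36 Y39.45
M4 S226
G1 X53.11 Y161.20 F3959
G1 X45.75 Y49.82
G1 X226.23 Y126.80
G1 X186.27 Y38.82
G1 X45.36 Y39.45
M5
G0 X0.00 Y0.00

Since the viewBox matches the mm dimensions, user units are millimetres directly. The only transform is the Y-flip y_m = 185.53 − y_svg.

Shape 1 is a closed polygon drawn with `<path>`. Its stroke #ff8800 means engrave at S226, F3959. After flipping Y the toolpath is (45.36,39.45) → (53.11,161.20) → (45.75,49.82) → (226.23,126.80) → (186.27,38.82) → (45.36,39.45), returning to the start.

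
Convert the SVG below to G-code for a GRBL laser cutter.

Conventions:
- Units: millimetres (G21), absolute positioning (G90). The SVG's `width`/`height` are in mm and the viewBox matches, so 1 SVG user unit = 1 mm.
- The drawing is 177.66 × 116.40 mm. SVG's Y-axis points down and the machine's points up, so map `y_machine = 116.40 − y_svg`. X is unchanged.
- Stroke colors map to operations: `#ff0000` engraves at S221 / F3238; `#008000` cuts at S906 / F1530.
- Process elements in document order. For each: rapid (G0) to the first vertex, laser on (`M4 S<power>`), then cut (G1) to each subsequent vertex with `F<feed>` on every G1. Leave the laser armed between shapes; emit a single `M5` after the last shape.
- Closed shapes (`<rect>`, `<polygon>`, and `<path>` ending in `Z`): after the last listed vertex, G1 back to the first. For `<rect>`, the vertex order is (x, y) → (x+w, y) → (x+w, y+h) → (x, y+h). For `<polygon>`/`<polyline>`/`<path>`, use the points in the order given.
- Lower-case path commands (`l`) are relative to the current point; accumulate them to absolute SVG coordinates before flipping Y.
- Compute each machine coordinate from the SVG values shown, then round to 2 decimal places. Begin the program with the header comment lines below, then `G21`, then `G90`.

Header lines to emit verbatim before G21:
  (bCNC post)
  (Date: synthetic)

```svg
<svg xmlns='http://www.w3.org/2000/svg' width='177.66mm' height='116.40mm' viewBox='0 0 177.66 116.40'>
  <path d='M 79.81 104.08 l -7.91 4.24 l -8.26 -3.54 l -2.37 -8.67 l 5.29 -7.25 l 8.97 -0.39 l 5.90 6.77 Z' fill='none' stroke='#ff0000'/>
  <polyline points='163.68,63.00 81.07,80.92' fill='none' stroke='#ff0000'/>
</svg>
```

1 u = 1 mm; y_m = 116.40 − y.

[1] `<path>` regular polygon, #ff0000→engrave S221 F3238: (79.81,12.32) → (71.90,8.08) → (63.64,11.62) → (61.27,20.29) → (66.56,27.54) → (75.53,27.93) → (81.43,21.16) → (79.81,12.32) (closed)

[2] `<polyline>` line segment, #ff0000→engrave S221 F3238: (163.68,53.40) → (81.07,35.48)

(bCNC post)
(Date: synthetic)
G21
G90
G0 X79.81 Y12.32
M4 S221
G1 X71.90 Y8.08 F3238
G1 X63.64 Y11.62 F3238
G1 X61.27 Y20.29 F3238
G1 X66.56 Y27.54 F3238
G1 X75.53 Y27.93 F3238
G1 X81.43 Y21.16 F3238
G1 X79.81 Y12.32 F3238
G0 X163.68 Y53.40
M4 S221
G1 X81.07 Y35.48 F3238
M5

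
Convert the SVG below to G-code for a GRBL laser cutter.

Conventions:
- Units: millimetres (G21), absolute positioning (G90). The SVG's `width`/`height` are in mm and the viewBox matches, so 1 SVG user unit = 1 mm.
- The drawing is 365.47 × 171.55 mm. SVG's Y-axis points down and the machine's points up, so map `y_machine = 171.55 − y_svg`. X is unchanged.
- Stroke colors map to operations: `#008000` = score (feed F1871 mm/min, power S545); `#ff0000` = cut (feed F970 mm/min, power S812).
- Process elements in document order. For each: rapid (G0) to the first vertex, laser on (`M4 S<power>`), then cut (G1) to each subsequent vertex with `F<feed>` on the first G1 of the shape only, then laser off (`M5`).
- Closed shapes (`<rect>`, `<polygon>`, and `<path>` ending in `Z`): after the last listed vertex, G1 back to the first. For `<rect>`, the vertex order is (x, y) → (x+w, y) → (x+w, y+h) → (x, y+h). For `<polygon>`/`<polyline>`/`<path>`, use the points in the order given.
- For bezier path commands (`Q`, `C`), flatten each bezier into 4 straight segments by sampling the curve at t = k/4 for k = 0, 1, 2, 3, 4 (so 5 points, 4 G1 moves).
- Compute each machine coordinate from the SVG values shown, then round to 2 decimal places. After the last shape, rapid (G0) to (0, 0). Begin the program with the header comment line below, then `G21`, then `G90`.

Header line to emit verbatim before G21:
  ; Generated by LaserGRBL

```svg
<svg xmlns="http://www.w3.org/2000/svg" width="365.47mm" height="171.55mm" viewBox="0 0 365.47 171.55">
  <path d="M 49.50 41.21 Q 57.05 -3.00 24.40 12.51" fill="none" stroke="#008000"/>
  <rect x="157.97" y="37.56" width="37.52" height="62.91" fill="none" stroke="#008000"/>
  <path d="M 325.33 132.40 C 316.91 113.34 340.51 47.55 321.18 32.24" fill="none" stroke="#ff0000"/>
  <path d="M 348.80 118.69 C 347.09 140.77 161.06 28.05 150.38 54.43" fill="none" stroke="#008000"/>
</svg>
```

viewBox `0 0 365.47 171.55` with mm width/height → 1 unit = 1 mm. Flip: y_m = 171.55 − y_svg.

**Shape 1** — `<path>` quadratic bezier, stroke `#008000` → score (S545, F1871). Control points (SVG): P0=(49.50,41.21), P1=(57.05,-3.00), P2=(24.40,12.51); sampled at t=k/4. Machine vertices: (49.50,130.34) → (50.76,148.71) → (47.00,159.62) → (38.21,163.06) → (24.40,159.04). Open path.

**Shape 2** — `<rect>` rectangle, stroke `#008000` → score (S545, F1871). Machine vertices: (157.97,133.99) → (195.49,133.99) → (195.49,71.08) → (157.97,71.08) → (157.97,133.99). Closed: final G1 returns to the first vertex.

**Shape 3** — `<path>` cubic bezier, stroke `#ff0000` → cut (S812, F970). Control points (SVG): P0=(325.33,132.40), P1=(316.91,113.34), P2=(340.51,47.55), P3=(321.18,32.24); sampled at t=k/4. Machine vertices: (325.33,39.15) → (323.85,60.69) → (327.35,90.64) → (328.80,119.88) → (321.18,139.31). Open path.

**Shape 4** — `<path>` cubic bezier, stroke `#008000` → score (S545, F1871). Control points (SVG): P0=(348.80,118.69), P1=(347.09,140.77), P2=(161.06,28.05), P3=(150.38,54.43); sampled at t=k/4. Machine vertices: (348.80,52.86) → (318.58,57.30) → (252.95,86.60) → (185.65,115.10) → (150.38,117.12). Open path.

; Generated by LaserGRBL
G21
G90
G0 X49.50 Y130.34
M4 S545
G1 X50.76 Y148.71 F1871
G1 X47.00 Y159.62
G1 X38.21 Y163.06
G1 X24.40 Y159.04
M5
G0 X157.97 Y133.99
M4 S545
G1 X195.49 Y133.99 F1871
G1 X195.49 Y71.08
G1 X157.97 Y71.08
G1 X157.97 Y133.99
M5
G0 X325.33 Y39.15
M4 S812
G1 X323.85 Y60.69 F970
G1 X327.35 Y90.64
G1 X328.80 Y119.88
G1 X321.18 Y139.31
M5
G0 X348.80 Y52.86
M4 S545
G1 X318.58 Y57.30 F1871
G1 X252.95 Y86.60
G1 X185.65 Y115.10
G1 X150.38 Y117.12
M5
G0 X0.00 Y0.00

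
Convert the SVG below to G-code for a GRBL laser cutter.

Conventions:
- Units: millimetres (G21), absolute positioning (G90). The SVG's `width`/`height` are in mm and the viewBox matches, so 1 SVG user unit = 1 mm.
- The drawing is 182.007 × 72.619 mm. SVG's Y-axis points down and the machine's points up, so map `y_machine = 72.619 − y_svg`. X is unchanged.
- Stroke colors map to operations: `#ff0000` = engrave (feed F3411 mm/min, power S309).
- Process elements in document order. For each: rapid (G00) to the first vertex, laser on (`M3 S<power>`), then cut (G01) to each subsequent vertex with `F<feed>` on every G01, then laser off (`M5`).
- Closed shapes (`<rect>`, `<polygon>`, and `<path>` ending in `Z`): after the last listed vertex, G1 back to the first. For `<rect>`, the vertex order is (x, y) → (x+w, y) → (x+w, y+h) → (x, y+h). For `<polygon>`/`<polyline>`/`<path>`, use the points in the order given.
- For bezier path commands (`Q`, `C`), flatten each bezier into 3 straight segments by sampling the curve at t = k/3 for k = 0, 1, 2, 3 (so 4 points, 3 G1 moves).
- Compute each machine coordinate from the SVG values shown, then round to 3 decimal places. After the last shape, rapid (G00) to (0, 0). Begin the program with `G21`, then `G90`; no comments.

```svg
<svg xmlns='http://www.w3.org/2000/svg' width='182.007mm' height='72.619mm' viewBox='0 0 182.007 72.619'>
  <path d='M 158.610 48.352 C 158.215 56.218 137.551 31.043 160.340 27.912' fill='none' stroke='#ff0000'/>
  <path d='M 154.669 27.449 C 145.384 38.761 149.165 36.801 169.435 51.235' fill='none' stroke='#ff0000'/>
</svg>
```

G21
G90
G00 X158.610 Y24.267
M3 S309
G01 X153.819 Y25.374 F3411
G01 X149.675 Y36.268 F3411
G01 X160.340 Y44.707 F3411
M5
G00 X154.669 Y45.170
M3 S309
G01 X149.866 Y37.183 F3411
G01 X154.535 Y31.452 F3411
G01 X169.435 Y21.384 F3411
M5
G00 X0.000 Y0.000

Since the viewBox matches the mm dimensions, user units are millimetres directly. The only transform is the Y-flip y_m = 72.619 − y_svg.

Shape 1 is a cubic bezier drawn with `<path>`. Its stroke #ff0000 means engrave at S309, F3411. After flipping Y the toolpath is (158.610,24.267) → (153.819,25.374) → (149.675,36.268) → (160.340,44.707).

Shape 2 is a cubic bezier drawn with `<path>`. Its stroke #ff0000 means engrave at S309, F3411. After flipping Y the toolpath is (154.669,45.170) → (149.866,37.183) → (154.535,31.452) → (169.435,21.384).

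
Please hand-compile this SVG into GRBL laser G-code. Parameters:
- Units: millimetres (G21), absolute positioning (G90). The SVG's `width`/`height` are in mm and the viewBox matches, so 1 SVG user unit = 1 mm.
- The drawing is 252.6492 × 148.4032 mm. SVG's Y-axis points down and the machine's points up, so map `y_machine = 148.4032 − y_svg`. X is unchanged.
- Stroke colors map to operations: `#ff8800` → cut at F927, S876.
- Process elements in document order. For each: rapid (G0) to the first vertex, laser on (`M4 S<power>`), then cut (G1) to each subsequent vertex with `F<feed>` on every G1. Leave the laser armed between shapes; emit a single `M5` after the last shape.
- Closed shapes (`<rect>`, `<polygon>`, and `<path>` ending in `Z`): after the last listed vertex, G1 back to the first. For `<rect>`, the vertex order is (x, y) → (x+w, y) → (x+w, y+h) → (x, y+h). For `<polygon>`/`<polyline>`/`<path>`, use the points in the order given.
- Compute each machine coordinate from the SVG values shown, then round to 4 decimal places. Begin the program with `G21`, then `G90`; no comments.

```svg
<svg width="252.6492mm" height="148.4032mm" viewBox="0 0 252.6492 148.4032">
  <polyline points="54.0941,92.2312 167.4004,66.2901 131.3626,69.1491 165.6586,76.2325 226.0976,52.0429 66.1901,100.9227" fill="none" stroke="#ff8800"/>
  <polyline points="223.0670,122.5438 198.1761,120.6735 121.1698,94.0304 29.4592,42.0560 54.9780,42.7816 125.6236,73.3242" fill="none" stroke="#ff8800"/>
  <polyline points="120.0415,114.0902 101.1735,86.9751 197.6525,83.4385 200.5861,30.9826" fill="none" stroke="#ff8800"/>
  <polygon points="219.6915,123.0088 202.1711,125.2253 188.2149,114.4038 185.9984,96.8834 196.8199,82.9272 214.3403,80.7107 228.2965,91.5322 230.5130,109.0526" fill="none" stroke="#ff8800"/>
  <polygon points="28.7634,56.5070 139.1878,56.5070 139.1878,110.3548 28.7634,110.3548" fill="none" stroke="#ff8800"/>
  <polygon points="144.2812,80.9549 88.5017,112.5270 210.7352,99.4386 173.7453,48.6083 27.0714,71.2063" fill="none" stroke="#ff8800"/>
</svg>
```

G21
G90
G0 X54.0941 Y56.1720
M4 S876
G1 X167.4004 Y82.1131 F927
G1 X131.3626 Y79.2541 F927
G1 X165.6586 Y72.1707 F927
G1 X226.0976 Y96.3603 F927
G1 X66.1901 Y47.4805 F927
G0 X223.0670 Y25.8594
M4 S876
G1 X198.1761 Y27.7297 F927
G1 X121.1698 Y54.3728 F927
G1 X29.4592 Y106.3472 F927
G1 X54.9780 Y105.6216 F927
G1 X125.6236 Y75.0790 F927
G0 X120.0415 Y34.3130
M4 S876
G1 X101.1735 Y61.4281 F927
G1 X197.6525 Y64.9647 F927
G1 X200.5861 Y117.4206 F927
G0 X219.6915 Y25.3944
M4 S876
G1 X202.1711 Y23.1779 F927
G1 X188.2149 Y33.9994 F927
G1 X185.9984 Y51.5198 F927
G1 X196.8199 Y65.4760 F927
G1 X214.3403 Y67.6925 F927
G1 X228.2965 Y56.8710 F927
G1 X230.5130 Y39.3506 F927
G1 X219.6915 Y25.3944 F927
G0 X28.7634 Y91.8962
M4 S876
G1 X139.1878 Y91.8962 F927
G1 X139.1878 Y38.0484 F927
G1 X28.7634 Y38.0484 F927
G1 X28.7634 Y91.8962 F927
G0 X144.2812 Y67.4483
M4 S876
G1 X88.5017 Y35.8762 F927
G1 X210.7352 Y48.9646 F927
G1 X173.7453 Y99.7949 F927
G1 X27.0714 Y77.1969 F927
G1 X144.2812 Y67.4483 F927
M5

viewBox `0 0 252.6492 148.4032` with mm width/height → 1 unit = 1 mm. Flip: y_m = 148.4032 − y_svg.

**Shape 1** — `<polyline>` open polyline, stroke `#ff8800` → cut (S876, F927). Machine vertices: (54.0941,56.1720) → (167.4004,82.1131) → (131.3626,79.2541) → (165.6586,72.1707) → (226.0976,96.3603) → (66.1901,47.4805). Open path.

**Shape 2** — `<polyline>` open polyline, stroke `#ff8800` → cut (S876, F927). Machine vertices: (223.0670,25.8594) → (198.1761,27.7297) → (121.1698,54.3728) → (29.4592,106.3472) → (54.9780,105.6216) → (125.6236,75.0790). Open path.

**Shape 3** — `<polyline>` open polyline, stroke `#ff8800` → cut (S876, F927). Machine vertices: (120.0415,34.3130) → (101.1735,61.4281) → (197.6525,64.9647) → (200.5861,117.4206). Open path.

**Shape 4** — `<polygon>` regular polygon, stroke `#ff8800` → cut (S876, F927). Machine vertices: (219.6915,25.3944) → (202.1711,23.1779) → (188.2149,33.9994) → (185.9984,51.5198) → (196.8199,65.4760) → (214.3403,67.6925) → (228.2965,56.8710) → (230.5130,39.3506) → (219.6915,25.3944). Closed: final G1 returns to the first vertex.

**Shape 5** — `<polygon>` rectangle, stroke `#ff8800` → cut (S876, F927). Machine vertices: (28.7634,91.8962) → (139.1878,91.8962) → (139.1878,38.0484) → (28.7634,38.0484) → (28.7634,91.8962). Closed: final G1 returns to the first vertex.

**Shape 6** — `<polygon>` closed polygon, stroke `#ff8800` → cut (S876, F927). Machine vertices: (144.2812,67.4483) → (88.5017,35.8762) → (210.7352,48.9646) → (173.7453,99.7949) → (27.0714,77.1969) → (144.2812,67.4483). Closed: final G1 returns to the first vertex.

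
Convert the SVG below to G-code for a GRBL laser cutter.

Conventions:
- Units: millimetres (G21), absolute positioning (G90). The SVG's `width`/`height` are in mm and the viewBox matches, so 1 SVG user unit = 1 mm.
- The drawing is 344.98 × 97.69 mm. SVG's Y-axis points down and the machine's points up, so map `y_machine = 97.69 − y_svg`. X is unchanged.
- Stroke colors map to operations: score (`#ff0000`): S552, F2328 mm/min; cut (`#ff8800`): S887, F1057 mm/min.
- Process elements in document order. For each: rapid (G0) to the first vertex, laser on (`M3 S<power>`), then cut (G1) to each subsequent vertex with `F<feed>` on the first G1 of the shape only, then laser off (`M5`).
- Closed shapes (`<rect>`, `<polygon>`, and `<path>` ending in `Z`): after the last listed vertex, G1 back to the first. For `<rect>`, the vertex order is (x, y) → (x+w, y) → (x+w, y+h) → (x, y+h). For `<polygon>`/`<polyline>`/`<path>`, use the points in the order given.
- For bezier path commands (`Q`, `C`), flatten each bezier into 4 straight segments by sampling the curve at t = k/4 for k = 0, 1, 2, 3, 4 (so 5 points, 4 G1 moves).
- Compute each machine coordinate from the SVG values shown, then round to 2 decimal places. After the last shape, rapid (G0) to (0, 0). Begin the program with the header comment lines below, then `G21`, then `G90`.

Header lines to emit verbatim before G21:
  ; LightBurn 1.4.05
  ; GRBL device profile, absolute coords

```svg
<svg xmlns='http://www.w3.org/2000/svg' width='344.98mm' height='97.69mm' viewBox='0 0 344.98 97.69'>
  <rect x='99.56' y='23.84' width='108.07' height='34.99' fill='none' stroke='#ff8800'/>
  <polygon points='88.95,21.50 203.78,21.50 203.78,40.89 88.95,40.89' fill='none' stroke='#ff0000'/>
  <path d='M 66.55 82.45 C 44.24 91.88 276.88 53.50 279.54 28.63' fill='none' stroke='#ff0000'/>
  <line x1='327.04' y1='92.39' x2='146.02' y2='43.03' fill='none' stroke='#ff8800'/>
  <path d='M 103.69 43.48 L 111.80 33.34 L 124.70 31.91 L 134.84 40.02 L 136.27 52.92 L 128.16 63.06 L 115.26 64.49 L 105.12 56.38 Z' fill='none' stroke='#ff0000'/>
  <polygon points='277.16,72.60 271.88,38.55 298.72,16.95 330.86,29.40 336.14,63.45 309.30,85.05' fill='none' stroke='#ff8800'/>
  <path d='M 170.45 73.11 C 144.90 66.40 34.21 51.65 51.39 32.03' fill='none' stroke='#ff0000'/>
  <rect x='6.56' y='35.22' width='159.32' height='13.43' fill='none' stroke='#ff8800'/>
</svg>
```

; LightBurn 1.4.05
; GRBL device profile, absolute coords
G21
G90
G0 X99.56 Y73.85
M3 S887
G1 X207.63 Y73.85 F1057
G1 X207.63 Y38.86
G1 X99.56 Y38.86
G1 X99.56 Y73.85
M5
G0 X88.95 Y76.19
M3 S552
G1 X203.78 Y76.19 F2328
G1 X203.78 Y56.80
G1 X88.95 Y56.80
G1 X88.95 Y76.19
M5
G0 X66.55 Y15.24
M3 S552
G1 X90.04 Y16.17 F2328
G1 X163.68 Y29.29
G1 X242.00 Y48.83
G1 X279.54 Y69.06
M5
G0 X327.04 Y5.30
M3 S887
G1 X146.02 Y54.66 F1057
M5
G0 X103.69 Y54.21
M3 S552
G1 X111.80 Y64.35 F2328
G1 X124.70 Y65.78
G1 X134.84 Y57.67
G1 X136.27 Y44.77
G1 X128.16 Y34.63
G1 X115.26 Y33.20
G1 X105.12 Y41.31
G1 X103.69 Y54.21
M5
G0 X277.16 Y25.09
M3 S887
G1 X271.88 Y59.14 F1057
G1 X298.72 Y80.74
G1 X330.86 Y68.29
G1 X336.14 Y34.24
G1 X309.30 Y12.64
G1 X277.16 Y25.09
M5
G0 X170.45 Y24.58
M3 S552
G1 X138.65 Y31.07 F2328
G1 X94.90 Y40.28
G1 X59.15 Y51.91
G1 X51.39 Y65.66
M5
G0 X6.56 Y62.47
M3 S887
G1 X165.88 Y62.47 F1057
G1 X165.88 Y49.04
G1 X6.56 Y49.04
G1 X6.56 Y62.47
M5
G0 X0.00 Y0.00

Since the viewBox matches the mm dimensions, user units are millimetres directly. The only transform is the Y-flip y_m = 97.69 − y_svg.

Shape 1 is a rectangle drawn with `<rect>`. Its stroke #ff8800 means cut at S887, F1057. After flipping Y the toolpath is (99.56,73.85) → (207.63,73.85) → (207.63,38.86) → (99.56,38.86) → (99.56,73.85), returning to the start.

Shape 2 is a rectangle drawn with `<polygon>`. Its stroke #ff0000 means score at S552, F2328. After flipping Y the toolpath is (88.95,76.19) → (203.78,76.19) → (203.78,56.80) → (88.95,56.80) → (88.95,76.19), returning to the start.

Shape 3 is a cubic bezier drawn with `<path>`. Its stroke #ff0000 means score at S552, F2328. After flipping Y the toolpath is (66.55,15.24) → (90.04,16.17) → (163.68,29.29) → (242.00,48.83) → (279.54,69.06).

Shape 4 is a line segment drawn with `<line>`. Its stroke #ff8800 means cut at S887, F1057. After flipping Y the toolpath is (327.04,5.30) → (146.02,54.66).

Shape 5 is a regular polygon drawn with `<path>`. Its stroke #ff0000 means score at S552, F2328. After flipping Y the toolpath is (103.69,54.21) → (111.80,64.35) → (124.70,65.78) → (134.84,57.67) → (136.27,44.77) → (128.16,34.63) → (115.26,33.20) → (105.12,41.31) → (103.69,54.21), returning to the start.

Shape 6 is a regular polygon drawn with `<polygon>`. Its stroke #ff8800 means cut at S887, F1057. After flipping Y the toolpath is (277.16,25.09) → (271.88,59.14) → (298.72,80.74) → (330.86,68.29) → (336.14,34.24) → (309.30,12.64) → (277.16,25.09), returning to the start.

Shape 7 is a cubic bezier drawn with `<path>`. Its stroke #ff0000 means score at S552, F2328. After flipping Y the toolpath is (170.45,24.58) → (138.65,31.07) → (94.90,40.28) → (59.15,51.91) → (51.39,65.66).

Shape 8 is a rectangle drawn with `<rect>`. Its stroke #ff8800 means cut at S887, F1057. After flipping Y the toolpath is (6.56,62.47) → (165.88,62.47) → (165.88,49.04) → (6.56,49.04) → (6.56,62.47), returning to the start.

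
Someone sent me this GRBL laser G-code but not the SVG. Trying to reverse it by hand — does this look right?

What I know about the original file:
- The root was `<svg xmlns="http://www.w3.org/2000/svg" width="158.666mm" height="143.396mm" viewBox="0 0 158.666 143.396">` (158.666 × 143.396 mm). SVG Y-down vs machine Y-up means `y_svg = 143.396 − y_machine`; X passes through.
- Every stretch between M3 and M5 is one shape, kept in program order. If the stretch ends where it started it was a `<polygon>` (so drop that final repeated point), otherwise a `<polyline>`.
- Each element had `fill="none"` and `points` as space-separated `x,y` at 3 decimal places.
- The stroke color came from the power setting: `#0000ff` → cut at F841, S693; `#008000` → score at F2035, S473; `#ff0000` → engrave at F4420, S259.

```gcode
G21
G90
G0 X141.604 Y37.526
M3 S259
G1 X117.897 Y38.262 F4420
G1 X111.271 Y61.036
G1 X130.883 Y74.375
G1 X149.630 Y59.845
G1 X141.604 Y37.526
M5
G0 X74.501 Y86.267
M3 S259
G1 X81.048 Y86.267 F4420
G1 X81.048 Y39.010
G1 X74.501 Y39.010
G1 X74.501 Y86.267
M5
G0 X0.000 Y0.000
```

<svg xmlns="http://www.w3.org/2000/svg" width="158.666mm" height="143.396mm" viewBox="0 0 158.666 143.396">
  <polygon points="141.604,105.870 117.897,105.134 111.271,82.360 130.883,69.021 149.630,83.551" fill="none" stroke="#ff0000"/>
  <polygon points="74.501,57.129 81.048,57.129 81.048,104.386 74.501,104.386" fill="none" stroke="#ff0000"/>
</svg>

y_svg = 143.396 − y_m. Every run uses S259, so all elements get stroke `#ff0000` (engrave).

[1] closed run; points: 141.604,105.870 117.897,105.134 111.271,82.360 130.883,69.021 149.630,83.551

[2] closed run; points: 74.501,57.129 81.048,57.129 81.048,104.386 74.501,104.386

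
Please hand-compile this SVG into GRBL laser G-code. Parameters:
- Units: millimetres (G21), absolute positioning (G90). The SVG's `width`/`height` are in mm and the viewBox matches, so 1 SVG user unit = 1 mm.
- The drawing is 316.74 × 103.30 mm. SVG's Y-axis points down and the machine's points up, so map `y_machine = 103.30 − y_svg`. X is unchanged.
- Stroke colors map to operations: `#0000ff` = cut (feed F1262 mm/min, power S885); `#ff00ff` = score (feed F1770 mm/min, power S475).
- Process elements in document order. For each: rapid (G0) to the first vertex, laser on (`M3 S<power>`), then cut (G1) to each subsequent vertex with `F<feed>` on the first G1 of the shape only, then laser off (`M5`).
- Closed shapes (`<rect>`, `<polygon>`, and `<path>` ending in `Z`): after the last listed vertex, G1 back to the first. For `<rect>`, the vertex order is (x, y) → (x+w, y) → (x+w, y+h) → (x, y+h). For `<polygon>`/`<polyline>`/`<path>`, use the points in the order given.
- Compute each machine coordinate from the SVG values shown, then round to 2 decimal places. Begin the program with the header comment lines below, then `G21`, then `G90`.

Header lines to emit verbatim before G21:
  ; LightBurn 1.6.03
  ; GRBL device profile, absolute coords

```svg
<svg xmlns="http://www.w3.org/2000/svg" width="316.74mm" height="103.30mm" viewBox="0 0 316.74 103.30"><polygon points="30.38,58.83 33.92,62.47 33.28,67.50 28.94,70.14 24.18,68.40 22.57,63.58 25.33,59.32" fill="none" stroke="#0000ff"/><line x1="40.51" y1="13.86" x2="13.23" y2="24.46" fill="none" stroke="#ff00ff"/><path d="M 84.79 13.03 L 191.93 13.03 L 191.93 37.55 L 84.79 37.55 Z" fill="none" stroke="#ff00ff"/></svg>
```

; LightBurn 1.6.03
; GRBL device profile, absolute coords
G21
G90
G0 X30.38 Y44.47
M3 S885
G1 X33.92 Y40.83 F1262
G1 X33.28 Y35.80
G1 X28.94 Y33.16
G1 X24.18 Y34.90
G1 X22.57 Y39.72
G1 X25.33 Y43.98
G1 X30.38 Y44.47
M5
G0 X40.51 Y89.44
M3 S475
G1 X13.23 Y78.84 F1770
M5
G0 X84.79 Y90.27
M3 S475
G1 X191.93 Y90.27 F1770
G1 X191.93 Y65.75
G1 X84.79 Y65.75
G1 X84.79 Y90.27
M5

Since the viewBox matches the mm dimensions, user units are millimetres directly. The only transform is the Y-flip y_m = 103.30 − y_svg.

Shape 1 is a regular polygon drawn with `<polygon>`. Its stroke #0000ff means cut at S885, F1262. After flipping Y the toolpath is (30.38,44.47) → (33.92,40.83) → (33.28,35.80) → (28.94,33.16) → (24.18,34.90) → (22.57,39.72) → (25.33,43.98) → (30.38,44.47), returning to the start.

Shape 2 is a line segment drawn with `<line>`. Its stroke #ff00ff means score at S475, F1770. After flipping Y the toolpath is (40.51,89.44) → (13.23,78.84).

Shape 3 is a rectangle drawn with `<path>`. Its stroke #ff00ff means score at S475, F1770. After flipping Y the toolpath is (84.79,90.27) → (191.93,90.27) → (191.93,65.75) → (84.79,65.75) → (84.79,90.27), returning to the start.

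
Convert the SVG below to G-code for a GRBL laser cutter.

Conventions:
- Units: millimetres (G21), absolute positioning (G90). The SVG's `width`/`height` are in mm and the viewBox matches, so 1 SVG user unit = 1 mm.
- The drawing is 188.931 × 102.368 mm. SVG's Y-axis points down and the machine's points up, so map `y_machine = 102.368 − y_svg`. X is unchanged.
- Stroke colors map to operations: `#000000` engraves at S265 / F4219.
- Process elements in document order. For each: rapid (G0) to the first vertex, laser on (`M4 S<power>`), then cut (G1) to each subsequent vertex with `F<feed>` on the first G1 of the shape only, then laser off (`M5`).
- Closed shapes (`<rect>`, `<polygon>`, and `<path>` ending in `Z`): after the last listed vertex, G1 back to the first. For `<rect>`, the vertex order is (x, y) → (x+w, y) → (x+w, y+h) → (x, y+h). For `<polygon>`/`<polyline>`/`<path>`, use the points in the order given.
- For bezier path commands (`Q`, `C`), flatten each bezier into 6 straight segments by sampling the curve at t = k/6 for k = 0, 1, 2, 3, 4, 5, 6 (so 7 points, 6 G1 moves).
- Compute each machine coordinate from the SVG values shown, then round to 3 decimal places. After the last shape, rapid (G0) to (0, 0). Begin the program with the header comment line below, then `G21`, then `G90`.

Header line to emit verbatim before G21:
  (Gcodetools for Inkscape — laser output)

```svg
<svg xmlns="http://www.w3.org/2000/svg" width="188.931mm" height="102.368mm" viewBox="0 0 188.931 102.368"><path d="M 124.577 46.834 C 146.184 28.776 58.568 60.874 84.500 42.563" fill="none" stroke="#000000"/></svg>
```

(Gcodetools for Inkscape — laser output)
G21
G90
G0 X124.577 Y55.534
M4 S265
G1 X127.310 Y60.849 F4219
G1 X118.027 Y60.598
G1 X102.917 Y57.575
G1 X88.167 Y54.572
G1 X79.965 Y54.385
G1 X84.500 Y59.805
M5
G0 X0.000 Y0.000

Since the viewBox matches the mm dimensions, user units are millimetres directly. The only transform is the Y-flip y_m = 102.368 − y_svg.

Shape 1 is a cubic bezier drawn with `<path>`. Its stroke #000000 means engrave at S265, F4219. After flipping Y the toolpath is (124.577,55.534) → (127.310,60.849) → (118.027,60.598) → (102.917,57.575) → (88.167,54.572) → (79.965,54.385) → (84.500,59.805).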